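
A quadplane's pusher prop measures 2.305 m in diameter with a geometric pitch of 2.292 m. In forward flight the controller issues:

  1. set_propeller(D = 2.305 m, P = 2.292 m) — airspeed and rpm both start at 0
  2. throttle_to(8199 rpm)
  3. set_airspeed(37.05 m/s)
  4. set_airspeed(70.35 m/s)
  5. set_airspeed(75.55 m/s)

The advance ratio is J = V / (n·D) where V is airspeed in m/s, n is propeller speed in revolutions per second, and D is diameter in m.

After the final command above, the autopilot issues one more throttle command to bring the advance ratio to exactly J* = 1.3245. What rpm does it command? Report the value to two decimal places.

rpm = 1484.78

set_propeller: D = 2.305 m, P = 2.292 m (p = P/D = 0.994360); state ← (V=0, rpm=0)
throttle_to(8199): rpm ← 8199
set_airspeed(37.05): V ← 37.05 m/s
set_airspeed(70.35): V ← 70.35 m/s
set_airspeed(75.55): V ← 75.55 m/s
final state: V = 75.55 m/s, rpm = 8199 → n = rpm/60 = 136.650000 rev/s
target J* = 1.3245; solve J* = V/(n·D) for n: n = V/(J*·D) = 75.55/(1.3245 × 2.305) = 24.746374 rev/s
rpm = 60·n = 1484.782454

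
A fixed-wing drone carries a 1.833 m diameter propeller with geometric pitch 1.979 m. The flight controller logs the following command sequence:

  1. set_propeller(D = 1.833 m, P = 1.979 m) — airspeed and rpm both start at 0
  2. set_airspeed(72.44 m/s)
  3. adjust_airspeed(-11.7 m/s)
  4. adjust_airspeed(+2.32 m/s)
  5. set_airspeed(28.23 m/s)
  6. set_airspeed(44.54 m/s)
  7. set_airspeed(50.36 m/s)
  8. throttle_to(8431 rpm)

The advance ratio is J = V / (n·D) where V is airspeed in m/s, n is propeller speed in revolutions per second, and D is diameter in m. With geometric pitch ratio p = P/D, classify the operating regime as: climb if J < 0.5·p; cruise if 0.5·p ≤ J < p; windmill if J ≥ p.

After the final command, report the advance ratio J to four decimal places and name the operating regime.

J = 0.1955, regime = climb

set_propeller: D = 1.833 m, P = 1.979 m (p = P/D = 1.079651); state ← (V=0, rpm=0)
set_airspeed(72.44): V ← 72.44 m/s
adjust_airspeed(-11.7): V ← 72.44 -11.7 = 60.74 m/s
adjust_airspeed(+2.32): V ← 60.74 +2.32 = 63.06 m/s
set_airspeed(28.23): V ← 28.23 m/s
set_airspeed(44.54): V ← 44.54 m/s
set_airspeed(50.36): V ← 50.36 m/s
throttle_to(8431): rpm ← 8431
final state: V = 50.36 m/s, rpm = 8431 → n = rpm/60 = 140.516667 rev/s
J = V / (n·D) = 50.36 / (140.516667 × 1.833) = 0.195522
regime bands: climb J<0.5398 | cruise [0.5398, 1.0797) | windmill J≥1.0797
J = 0.1955 → climb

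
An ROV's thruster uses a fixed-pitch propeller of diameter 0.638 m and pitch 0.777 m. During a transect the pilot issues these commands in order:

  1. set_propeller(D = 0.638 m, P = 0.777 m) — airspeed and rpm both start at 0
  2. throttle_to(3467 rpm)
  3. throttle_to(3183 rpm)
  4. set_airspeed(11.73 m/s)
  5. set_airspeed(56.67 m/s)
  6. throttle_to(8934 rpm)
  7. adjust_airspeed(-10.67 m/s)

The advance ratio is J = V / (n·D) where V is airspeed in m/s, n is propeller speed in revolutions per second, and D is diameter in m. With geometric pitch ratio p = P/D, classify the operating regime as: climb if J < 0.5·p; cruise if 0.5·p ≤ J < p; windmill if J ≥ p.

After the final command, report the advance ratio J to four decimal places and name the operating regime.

set_propeller: D = 0.638 m, P = 0.777 m (p = P/D = 1.217868); state ← (V=0, rpm=0)
throttle_to(3467): rpm ← 3467
throttle_to(3183): rpm ← 3183
set_airspeed(11.73): V ← 11.73 m/s
set_airspeed(56.67): V ← 56.67 m/s
throttle_to(8934): rpm ← 8934
adjust_airspeed(-10.67): V ← 56.67 -10.67 = 46 m/s
final state: V = 46 m/s, rpm = 8934 → n = rpm/60 = 148.900000 rev/s
J = V / (n·D) = 46 / (148.900000 × 0.638) = 0.484220
regime bands: climb J<0.6089 | cruise [0.6089, 1.2179) | windmill J≥1.2179
J = 0.4842 → climb

J = 0.4842, regime = climb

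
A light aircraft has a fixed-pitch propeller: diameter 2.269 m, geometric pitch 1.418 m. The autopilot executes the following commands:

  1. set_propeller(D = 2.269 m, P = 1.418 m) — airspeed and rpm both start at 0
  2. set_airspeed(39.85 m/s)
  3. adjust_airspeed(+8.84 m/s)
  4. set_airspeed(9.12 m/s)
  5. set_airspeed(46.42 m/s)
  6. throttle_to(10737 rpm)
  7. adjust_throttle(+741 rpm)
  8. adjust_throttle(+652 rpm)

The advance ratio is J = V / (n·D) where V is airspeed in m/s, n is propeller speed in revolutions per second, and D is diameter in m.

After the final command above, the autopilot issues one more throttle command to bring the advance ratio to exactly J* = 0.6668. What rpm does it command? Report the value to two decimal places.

rpm = 1840.88

set_propeller: D = 2.269 m, P = 1.418 m (p = P/D = 0.624945); state ← (V=0, rpm=0)
set_airspeed(39.85): V ← 39.85 m/s
adjust_airspeed(+8.84): V ← 39.85 +8.84 = 48.69 m/s
set_airspeed(9.12): V ← 9.12 m/s
set_airspeed(46.42): V ← 46.42 m/s
throttle_to(10737): rpm ← 10737
adjust_throttle(+741): rpm ← 10737 +741 = 11478
adjust_throttle(+652): rpm ← 11478 +652 = 12130
final state: V = 46.42 m/s, rpm = 12130 → n = rpm/60 = 202.166667 rev/s
target J* = 0.6668; solve J* = V/(n·D) for n: n = V/(J*·D) = 46.42/(0.6668 × 2.269) = 30.681391 rev/s
rpm = 60·n = 1840.883476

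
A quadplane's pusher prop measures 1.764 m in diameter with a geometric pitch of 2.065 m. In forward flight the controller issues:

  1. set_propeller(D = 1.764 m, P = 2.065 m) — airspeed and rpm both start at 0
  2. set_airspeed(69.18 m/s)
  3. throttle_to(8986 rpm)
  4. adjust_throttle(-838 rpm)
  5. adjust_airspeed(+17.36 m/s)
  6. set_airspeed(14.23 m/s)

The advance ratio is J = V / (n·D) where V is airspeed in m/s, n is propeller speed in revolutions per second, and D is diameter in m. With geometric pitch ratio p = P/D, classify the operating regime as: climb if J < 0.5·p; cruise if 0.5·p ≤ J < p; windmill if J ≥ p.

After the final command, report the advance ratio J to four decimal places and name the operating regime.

J = 0.0594, regime = climb

set_propeller: D = 1.764 m, P = 2.065 m (p = P/D = 1.170635); state ← (V=0, rpm=0)
set_airspeed(69.18): V ← 69.18 m/s
throttle_to(8986): rpm ← 8986
adjust_throttle(-838): rpm ← 8986 -838 = 8148
adjust_airspeed(+17.36): V ← 69.18 +17.36 = 86.54 m/s
set_airspeed(14.23): V ← 14.23 m/s
final state: V = 14.23 m/s, rpm = 8148 → n = rpm/60 = 135.800000 rev/s
J = V / (n·D) = 14.23 / (135.800000 × 1.764) = 0.059403
regime bands: climb J<0.5853 | cruise [0.5853, 1.1706) | windmill J≥1.1706
J = 0.0594 → climb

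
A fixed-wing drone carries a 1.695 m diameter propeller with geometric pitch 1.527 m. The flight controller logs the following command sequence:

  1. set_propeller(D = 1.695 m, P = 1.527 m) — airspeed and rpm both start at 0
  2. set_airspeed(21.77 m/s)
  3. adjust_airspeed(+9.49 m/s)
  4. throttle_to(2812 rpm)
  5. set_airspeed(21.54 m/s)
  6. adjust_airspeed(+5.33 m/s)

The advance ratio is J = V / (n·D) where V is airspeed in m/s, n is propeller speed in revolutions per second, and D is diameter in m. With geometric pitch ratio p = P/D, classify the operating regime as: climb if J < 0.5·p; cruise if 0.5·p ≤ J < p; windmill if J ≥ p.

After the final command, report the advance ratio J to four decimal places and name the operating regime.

set_propeller: D = 1.695 m, P = 1.527 m (p = P/D = 0.900885); state ← (V=0, rpm=0)
set_airspeed(21.77): V ← 21.77 m/s
adjust_airspeed(+9.49): V ← 21.77 +9.49 = 31.26 m/s
throttle_to(2812): rpm ← 2812
set_airspeed(21.54): V ← 21.54 m/s
adjust_airspeed(+5.33): V ← 21.54 +5.33 = 26.87 m/s
final state: V = 26.87 m/s, rpm = 2812 → n = rpm/60 = 46.866667 rev/s
J = V / (n·D) = 26.87 / (46.866667 × 1.695) = 0.338247
regime bands: climb J<0.4504 | cruise [0.4504, 0.9009) | windmill J≥0.9009
J = 0.3382 → climb

J = 0.3382, regime = climb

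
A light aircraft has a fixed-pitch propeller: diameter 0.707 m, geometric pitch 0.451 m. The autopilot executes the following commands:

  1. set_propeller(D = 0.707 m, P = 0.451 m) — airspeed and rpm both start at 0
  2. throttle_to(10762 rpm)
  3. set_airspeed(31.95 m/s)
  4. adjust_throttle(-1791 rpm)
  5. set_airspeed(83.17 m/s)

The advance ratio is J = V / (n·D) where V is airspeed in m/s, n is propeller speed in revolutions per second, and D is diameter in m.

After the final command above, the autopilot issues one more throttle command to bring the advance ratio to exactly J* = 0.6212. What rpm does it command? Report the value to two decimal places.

set_propeller: D = 0.707 m, P = 0.451 m (p = P/D = 0.637907); state ← (V=0, rpm=0)
throttle_to(10762): rpm ← 10762
set_airspeed(31.95): V ← 31.95 m/s
adjust_throttle(-1791): rpm ← 10762 -1791 = 8971
set_airspeed(83.17): V ← 83.17 m/s
final state: V = 83.17 m/s, rpm = 8971 → n = rpm/60 = 149.516667 rev/s
target J* = 0.6212; solve J* = V/(n·D) for n: n = V/(J*·D) = 83.17/(0.6212 × 0.707) = 189.372033 rev/s
rpm = 60·n = 11362.321956

rpm = 11362.32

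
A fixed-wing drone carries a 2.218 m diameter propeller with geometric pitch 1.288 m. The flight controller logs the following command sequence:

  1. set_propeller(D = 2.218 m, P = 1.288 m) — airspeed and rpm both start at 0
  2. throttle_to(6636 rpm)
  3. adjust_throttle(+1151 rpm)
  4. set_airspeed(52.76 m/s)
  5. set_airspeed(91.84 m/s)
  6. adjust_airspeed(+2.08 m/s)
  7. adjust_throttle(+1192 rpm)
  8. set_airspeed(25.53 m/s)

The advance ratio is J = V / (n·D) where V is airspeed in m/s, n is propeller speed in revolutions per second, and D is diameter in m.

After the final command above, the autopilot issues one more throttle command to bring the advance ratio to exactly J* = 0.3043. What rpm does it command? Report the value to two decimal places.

set_propeller: D = 2.218 m, P = 1.288 m (p = P/D = 0.580703); state ← (V=0, rpm=0)
throttle_to(6636): rpm ← 6636
adjust_throttle(+1151): rpm ← 6636 +1151 = 7787
set_airspeed(52.76): V ← 52.76 m/s
set_airspeed(91.84): V ← 91.84 m/s
adjust_airspeed(+2.08): V ← 91.84 +2.08 = 93.92 m/s
adjust_throttle(+1192): rpm ← 7787 +1192 = 8979
set_airspeed(25.53): V ← 25.53 m/s
final state: V = 25.53 m/s, rpm = 8979 → n = rpm/60 = 149.650000 rev/s
target J* = 0.3043; solve J* = V/(n·D) for n: n = V/(J*·D) = 25.53/(0.3043 × 2.218) = 37.825730 rev/s
rpm = 60·n = 2269.543813

rpm = 2269.54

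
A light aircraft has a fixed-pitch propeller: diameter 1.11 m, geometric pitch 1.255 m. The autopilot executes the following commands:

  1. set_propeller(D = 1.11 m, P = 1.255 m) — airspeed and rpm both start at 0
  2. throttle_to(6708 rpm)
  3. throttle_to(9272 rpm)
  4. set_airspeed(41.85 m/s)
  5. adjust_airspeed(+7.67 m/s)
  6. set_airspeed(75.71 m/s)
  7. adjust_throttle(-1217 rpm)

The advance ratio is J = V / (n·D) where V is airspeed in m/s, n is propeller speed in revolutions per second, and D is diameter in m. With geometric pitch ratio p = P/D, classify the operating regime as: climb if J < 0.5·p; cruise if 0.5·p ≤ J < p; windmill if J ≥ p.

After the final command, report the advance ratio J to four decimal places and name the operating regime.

set_propeller: D = 1.11 m, P = 1.255 m (p = P/D = 1.130631); state ← (V=0, rpm=0)
throttle_to(6708): rpm ← 6708
throttle_to(9272): rpm ← 9272
set_airspeed(41.85): V ← 41.85 m/s
adjust_airspeed(+7.67): V ← 41.85 +7.67 = 49.52 m/s
set_airspeed(75.71): V ← 75.71 m/s
adjust_throttle(-1217): rpm ← 9272 -1217 = 8055
final state: V = 75.71 m/s, rpm = 8055 → n = rpm/60 = 134.250000 rev/s
J = V / (n·D) = 75.71 / (134.250000 × 1.11) = 0.508061
regime bands: climb J<0.5653 | cruise [0.5653, 1.1306) | windmill J≥1.1306
J = 0.5081 → climb

J = 0.5081, regime = climb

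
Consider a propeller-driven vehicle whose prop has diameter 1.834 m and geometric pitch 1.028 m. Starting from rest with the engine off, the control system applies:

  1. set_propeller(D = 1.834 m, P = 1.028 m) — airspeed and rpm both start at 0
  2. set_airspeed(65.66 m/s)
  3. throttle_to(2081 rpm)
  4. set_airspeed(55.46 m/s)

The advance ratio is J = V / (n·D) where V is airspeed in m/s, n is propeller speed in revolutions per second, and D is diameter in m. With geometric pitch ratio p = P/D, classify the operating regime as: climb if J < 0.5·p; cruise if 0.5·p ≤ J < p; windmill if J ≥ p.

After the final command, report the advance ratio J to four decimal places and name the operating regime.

set_propeller: D = 1.834 m, P = 1.028 m (p = P/D = 0.560523); state ← (V=0, rpm=0)
set_airspeed(65.66): V ← 65.66 m/s
throttle_to(2081): rpm ← 2081
set_airspeed(55.46): V ← 55.46 m/s
final state: V = 55.46 m/s, rpm = 2081 → n = rpm/60 = 34.683333 rev/s
J = V / (n·D) = 55.46 / (34.683333 × 1.834) = 0.871886
regime bands: climb J<0.2803 | cruise [0.2803, 0.5605) | windmill J≥0.5605
J = 0.8719 → windmill

J = 0.8719, regime = windmill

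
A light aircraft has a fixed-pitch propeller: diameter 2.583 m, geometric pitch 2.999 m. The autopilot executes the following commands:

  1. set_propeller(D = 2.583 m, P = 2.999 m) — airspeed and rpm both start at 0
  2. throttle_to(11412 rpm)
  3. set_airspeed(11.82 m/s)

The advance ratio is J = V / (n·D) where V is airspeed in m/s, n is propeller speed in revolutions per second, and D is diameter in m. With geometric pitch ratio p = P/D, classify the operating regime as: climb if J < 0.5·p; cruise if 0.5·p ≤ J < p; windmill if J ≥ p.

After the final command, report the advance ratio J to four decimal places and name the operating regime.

set_propeller: D = 2.583 m, P = 2.999 m (p = P/D = 1.161053); state ← (V=0, rpm=0)
throttle_to(11412): rpm ← 11412
set_airspeed(11.82): V ← 11.82 m/s
final state: V = 11.82 m/s, rpm = 11412 → n = rpm/60 = 190.200000 rev/s
J = V / (n·D) = 11.82 / (190.200000 × 2.583) = 0.024059
regime bands: climb J<0.5805 | cruise [0.5805, 1.1611) | windmill J≥1.1611
J = 0.0241 → climb

J = 0.0241, regime = climb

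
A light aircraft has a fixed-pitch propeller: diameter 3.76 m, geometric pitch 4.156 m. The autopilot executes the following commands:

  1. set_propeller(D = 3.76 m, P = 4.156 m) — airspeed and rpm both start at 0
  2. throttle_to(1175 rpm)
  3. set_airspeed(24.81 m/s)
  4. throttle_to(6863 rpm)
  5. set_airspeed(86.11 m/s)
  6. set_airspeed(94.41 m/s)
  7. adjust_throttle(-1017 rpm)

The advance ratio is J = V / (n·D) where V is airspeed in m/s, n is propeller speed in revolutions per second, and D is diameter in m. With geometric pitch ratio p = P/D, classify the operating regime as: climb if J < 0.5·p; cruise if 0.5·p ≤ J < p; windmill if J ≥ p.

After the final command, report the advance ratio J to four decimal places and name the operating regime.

set_propeller: D = 3.76 m, P = 4.156 m (p = P/D = 1.105319); state ← (V=0, rpm=0)
throttle_to(1175): rpm ← 1175
set_airspeed(24.81): V ← 24.81 m/s
throttle_to(6863): rpm ← 6863
set_airspeed(86.11): V ← 86.11 m/s
set_airspeed(94.41): V ← 94.41 m/s
adjust_throttle(-1017): rpm ← 6863 -1017 = 5846
final state: V = 94.41 m/s, rpm = 5846 → n = rpm/60 = 97.433333 rev/s
J = V / (n·D) = 94.41 / (97.433333 × 3.76) = 0.257705
regime bands: climb J<0.5527 | cruise [0.5527, 1.1053) | windmill J≥1.1053
J = 0.2577 → climb

J = 0.2577, regime = climb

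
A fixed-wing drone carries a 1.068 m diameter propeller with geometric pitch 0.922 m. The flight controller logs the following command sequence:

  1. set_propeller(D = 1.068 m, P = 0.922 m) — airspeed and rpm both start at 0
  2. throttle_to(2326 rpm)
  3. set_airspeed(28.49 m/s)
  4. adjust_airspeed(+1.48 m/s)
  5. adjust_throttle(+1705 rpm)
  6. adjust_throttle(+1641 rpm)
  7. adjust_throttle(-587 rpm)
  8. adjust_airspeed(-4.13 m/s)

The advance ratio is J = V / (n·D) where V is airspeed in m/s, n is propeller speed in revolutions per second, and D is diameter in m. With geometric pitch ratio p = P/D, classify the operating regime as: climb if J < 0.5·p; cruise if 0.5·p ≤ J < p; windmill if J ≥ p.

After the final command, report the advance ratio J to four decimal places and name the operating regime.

J = 0.2855, regime = climb

set_propeller: D = 1.068 m, P = 0.922 m (p = P/D = 0.863296); state ← (V=0, rpm=0)
throttle_to(2326): rpm ← 2326
set_airspeed(28.49): V ← 28.49 m/s
adjust_airspeed(+1.48): V ← 28.49 +1.48 = 29.97 m/s
adjust_throttle(+1705): rpm ← 2326 +1705 = 4031
adjust_throttle(+1641): rpm ← 4031 +1641 = 5672
adjust_throttle(-587): rpm ← 5672 -587 = 5085
adjust_airspeed(-4.13): V ← 29.97 -4.13 = 25.84 m/s
final state: V = 25.84 m/s, rpm = 5085 → n = rpm/60 = 84.750000 rev/s
J = V / (n·D) = 25.84 / (84.750000 × 1.068) = 0.285484
regime bands: climb J<0.4316 | cruise [0.4316, 0.8633) | windmill J≥0.8633
J = 0.2855 → climb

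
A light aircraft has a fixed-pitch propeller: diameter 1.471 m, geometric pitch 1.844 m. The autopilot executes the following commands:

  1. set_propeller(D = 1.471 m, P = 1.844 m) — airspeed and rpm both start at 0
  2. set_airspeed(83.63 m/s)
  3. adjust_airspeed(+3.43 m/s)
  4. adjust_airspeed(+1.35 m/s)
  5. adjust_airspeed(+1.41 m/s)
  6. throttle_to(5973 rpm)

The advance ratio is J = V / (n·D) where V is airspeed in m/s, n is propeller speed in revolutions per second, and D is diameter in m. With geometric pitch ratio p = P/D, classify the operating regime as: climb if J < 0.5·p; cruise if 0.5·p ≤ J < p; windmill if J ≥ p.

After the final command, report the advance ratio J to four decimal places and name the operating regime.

J = 0.6134, regime = climb

set_propeller: D = 1.471 m, P = 1.844 m (p = P/D = 1.253569); state ← (V=0, rpm=0)
set_airspeed(83.63): V ← 83.63 m/s
adjust_airspeed(+3.43): V ← 83.63 +3.43 = 87.06 m/s
adjust_airspeed(+1.35): V ← 87.06 +1.35 = 88.41 m/s
adjust_airspeed(+1.41): V ← 88.41 +1.41 = 89.82 m/s
throttle_to(5973): rpm ← 5973
final state: V = 89.82 m/s, rpm = 5973 → n = rpm/60 = 99.550000 rev/s
J = V / (n·D) = 89.82 / (99.550000 × 1.471) = 0.613365
regime bands: climb J<0.6268 | cruise [0.6268, 1.2536) | windmill J≥1.2536
J = 0.6134 → climb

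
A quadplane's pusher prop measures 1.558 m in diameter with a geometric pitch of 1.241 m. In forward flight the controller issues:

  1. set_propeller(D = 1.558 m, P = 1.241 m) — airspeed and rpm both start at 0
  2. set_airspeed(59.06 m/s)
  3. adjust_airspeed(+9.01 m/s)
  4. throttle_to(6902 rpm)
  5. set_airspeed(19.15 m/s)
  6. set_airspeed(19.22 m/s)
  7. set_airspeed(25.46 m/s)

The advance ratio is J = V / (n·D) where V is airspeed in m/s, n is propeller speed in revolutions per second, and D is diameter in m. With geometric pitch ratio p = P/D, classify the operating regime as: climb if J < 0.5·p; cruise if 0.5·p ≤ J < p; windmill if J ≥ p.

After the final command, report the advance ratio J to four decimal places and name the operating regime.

J = 0.1421, regime = climb

set_propeller: D = 1.558 m, P = 1.241 m (p = P/D = 0.796534); state ← (V=0, rpm=0)
set_airspeed(59.06): V ← 59.06 m/s
adjust_airspeed(+9.01): V ← 59.06 +9.01 = 68.07 m/s
throttle_to(6902): rpm ← 6902
set_airspeed(19.15): V ← 19.15 m/s
set_airspeed(19.22): V ← 19.22 m/s
set_airspeed(25.46): V ← 25.46 m/s
final state: V = 25.46 m/s, rpm = 6902 → n = rpm/60 = 115.033333 rev/s
J = V / (n·D) = 25.46 / (115.033333 × 1.558) = 0.142059
regime bands: climb J<0.3983 | cruise [0.3983, 0.7965) | windmill J≥0.7965
J = 0.1421 → climb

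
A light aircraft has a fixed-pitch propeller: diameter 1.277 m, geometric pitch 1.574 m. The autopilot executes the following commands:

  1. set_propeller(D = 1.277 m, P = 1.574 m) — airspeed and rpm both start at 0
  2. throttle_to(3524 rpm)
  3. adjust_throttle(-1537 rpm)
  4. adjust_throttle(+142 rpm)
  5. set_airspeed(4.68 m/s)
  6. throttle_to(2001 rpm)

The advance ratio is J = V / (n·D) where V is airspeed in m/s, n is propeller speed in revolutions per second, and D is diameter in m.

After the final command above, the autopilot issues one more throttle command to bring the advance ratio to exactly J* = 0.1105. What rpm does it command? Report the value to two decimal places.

set_propeller: D = 1.277 m, P = 1.574 m (p = P/D = 1.232576); state ← (V=0, rpm=0)
throttle_to(3524): rpm ← 3524
adjust_throttle(-1537): rpm ← 3524 -1537 = 1987
adjust_throttle(+142): rpm ← 1987 +142 = 2129
set_airspeed(4.68): V ← 4.68 m/s
throttle_to(2001): rpm ← 2001
final state: V = 4.68 m/s, rpm = 2001 → n = rpm/60 = 33.350000 rev/s
target J* = 0.1105; solve J* = V/(n·D) for n: n = V/(J*·D) = 4.68/(0.1105 × 1.277) = 33.165968 rev/s
rpm = 60·n = 1989.958082

rpm = 1989.96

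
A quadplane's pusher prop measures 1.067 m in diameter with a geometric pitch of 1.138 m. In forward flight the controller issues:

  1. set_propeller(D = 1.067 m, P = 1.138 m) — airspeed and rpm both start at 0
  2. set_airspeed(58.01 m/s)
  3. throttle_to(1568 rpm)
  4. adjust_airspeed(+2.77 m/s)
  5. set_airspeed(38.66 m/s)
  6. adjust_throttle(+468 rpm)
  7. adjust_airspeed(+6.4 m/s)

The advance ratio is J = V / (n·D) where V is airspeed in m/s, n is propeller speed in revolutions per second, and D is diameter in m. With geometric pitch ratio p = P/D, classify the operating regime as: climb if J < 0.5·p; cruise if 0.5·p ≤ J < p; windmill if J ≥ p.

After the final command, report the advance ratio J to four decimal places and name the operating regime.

set_propeller: D = 1.067 m, P = 1.138 m (p = P/D = 1.066542); state ← (V=0, rpm=0)
set_airspeed(58.01): V ← 58.01 m/s
throttle_to(1568): rpm ← 1568
adjust_airspeed(+2.77): V ← 58.01 +2.77 = 60.78 m/s
set_airspeed(38.66): V ← 38.66 m/s
adjust_throttle(+468): rpm ← 1568 +468 = 2036
adjust_airspeed(+6.4): V ← 38.66 +6.4 = 45.06 m/s
final state: V = 45.06 m/s, rpm = 2036 → n = rpm/60 = 33.933333 rev/s
J = V / (n·D) = 45.06 / (33.933333 × 1.067) = 1.244515
regime bands: climb J<0.5333 | cruise [0.5333, 1.0665) | windmill J≥1.0665
J = 1.2445 → windmill

J = 1.2445, regime = windmill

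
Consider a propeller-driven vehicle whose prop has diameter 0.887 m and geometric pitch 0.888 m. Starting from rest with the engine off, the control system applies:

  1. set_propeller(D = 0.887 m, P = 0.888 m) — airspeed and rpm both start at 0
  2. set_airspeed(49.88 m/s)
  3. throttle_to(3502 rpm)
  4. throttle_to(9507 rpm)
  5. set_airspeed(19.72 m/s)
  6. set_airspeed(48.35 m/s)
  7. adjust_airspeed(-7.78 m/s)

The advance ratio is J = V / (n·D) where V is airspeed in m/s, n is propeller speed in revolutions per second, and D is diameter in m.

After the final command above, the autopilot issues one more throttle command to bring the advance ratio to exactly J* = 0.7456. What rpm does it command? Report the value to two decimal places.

set_propeller: D = 0.887 m, P = 0.888 m (p = P/D = 1.001127); state ← (V=0, rpm=0)
set_airspeed(49.88): V ← 49.88 m/s
throttle_to(3502): rpm ← 3502
throttle_to(9507): rpm ← 9507
set_airspeed(19.72): V ← 19.72 m/s
set_airspeed(48.35): V ← 48.35 m/s
adjust_airspeed(-7.78): V ← 48.35 -7.78 = 40.57 m/s
final state: V = 40.57 m/s, rpm = 9507 → n = rpm/60 = 158.450000 rev/s
target J* = 0.7456; solve J* = V/(n·D) for n: n = V/(J*·D) = 40.57/(0.7456 × 0.887) = 61.344480 rev/s
rpm = 60·n = 3680.668792

rpm = 3680.67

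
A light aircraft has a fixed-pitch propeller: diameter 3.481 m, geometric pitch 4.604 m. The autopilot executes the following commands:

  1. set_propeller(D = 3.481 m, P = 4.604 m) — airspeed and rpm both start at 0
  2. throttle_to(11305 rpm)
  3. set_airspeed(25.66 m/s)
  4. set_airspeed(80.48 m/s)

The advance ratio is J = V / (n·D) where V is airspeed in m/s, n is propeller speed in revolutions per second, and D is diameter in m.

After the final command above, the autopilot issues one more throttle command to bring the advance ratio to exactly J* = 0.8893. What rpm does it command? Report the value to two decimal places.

set_propeller: D = 3.481 m, P = 4.604 m (p = P/D = 1.322608); state ← (V=0, rpm=0)
throttle_to(11305): rpm ← 11305
set_airspeed(25.66): V ← 25.66 m/s
set_airspeed(80.48): V ← 80.48 m/s
final state: V = 80.48 m/s, rpm = 11305 → n = rpm/60 = 188.416667 rev/s
target J* = 0.8893; solve J* = V/(n·D) for n: n = V/(J*·D) = 80.48/(0.8893 × 3.481) = 25.997743 rev/s
rpm = 60·n = 1559.864601

rpm = 1559.86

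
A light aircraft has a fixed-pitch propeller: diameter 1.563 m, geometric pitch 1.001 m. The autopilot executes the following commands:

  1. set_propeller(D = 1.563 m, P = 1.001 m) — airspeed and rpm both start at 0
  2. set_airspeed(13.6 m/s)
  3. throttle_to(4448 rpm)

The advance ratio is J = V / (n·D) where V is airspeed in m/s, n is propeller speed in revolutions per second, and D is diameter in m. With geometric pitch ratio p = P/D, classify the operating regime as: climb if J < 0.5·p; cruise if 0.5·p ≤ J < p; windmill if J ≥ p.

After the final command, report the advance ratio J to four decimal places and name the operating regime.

J = 0.1174, regime = climb

set_propeller: D = 1.563 m, P = 1.001 m (p = P/D = 0.640435); state ← (V=0, rpm=0)
set_airspeed(13.6): V ← 13.6 m/s
throttle_to(4448): rpm ← 4448
final state: V = 13.6 m/s, rpm = 4448 → n = rpm/60 = 74.133333 rev/s
J = V / (n·D) = 13.6 / (74.133333 × 1.563) = 0.117373
regime bands: climb J<0.3202 | cruise [0.3202, 0.6404) | windmill J≥0.6404
J = 0.1174 → climb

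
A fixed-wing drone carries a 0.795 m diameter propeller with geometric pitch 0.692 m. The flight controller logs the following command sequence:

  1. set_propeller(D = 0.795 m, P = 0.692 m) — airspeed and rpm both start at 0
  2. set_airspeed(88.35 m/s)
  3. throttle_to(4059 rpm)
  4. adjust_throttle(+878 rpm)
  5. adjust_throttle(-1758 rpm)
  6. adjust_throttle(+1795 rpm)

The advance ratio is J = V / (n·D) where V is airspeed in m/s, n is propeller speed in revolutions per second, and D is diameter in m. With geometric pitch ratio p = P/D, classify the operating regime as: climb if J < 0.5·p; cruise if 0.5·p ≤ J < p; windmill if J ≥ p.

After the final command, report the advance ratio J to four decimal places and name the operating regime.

J = 1.3406, regime = windmill

set_propeller: D = 0.795 m, P = 0.692 m (p = P/D = 0.870440); state ← (V=0, rpm=0)
set_airspeed(88.35): V ← 88.35 m/s
throttle_to(4059): rpm ← 4059
adjust_throttle(+878): rpm ← 4059 +878 = 4937
adjust_throttle(-1758): rpm ← 4937 -1758 = 3179
adjust_throttle(+1795): rpm ← 3179 +1795 = 4974
final state: V = 88.35 m/s, rpm = 4974 → n = rpm/60 = 82.900000 rev/s
J = V / (n·D) = 88.35 / (82.900000 × 0.795) = 1.340556
regime bands: climb J<0.4352 | cruise [0.4352, 0.8704) | windmill J≥0.8704
J = 1.3406 → windmill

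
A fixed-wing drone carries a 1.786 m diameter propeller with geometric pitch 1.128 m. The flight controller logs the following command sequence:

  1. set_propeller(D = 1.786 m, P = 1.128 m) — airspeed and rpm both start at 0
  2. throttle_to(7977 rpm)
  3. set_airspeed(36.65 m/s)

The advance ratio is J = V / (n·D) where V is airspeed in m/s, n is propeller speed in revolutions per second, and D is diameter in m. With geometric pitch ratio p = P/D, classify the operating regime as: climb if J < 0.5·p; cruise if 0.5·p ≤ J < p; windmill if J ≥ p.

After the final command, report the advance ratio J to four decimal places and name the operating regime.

J = 0.1543, regime = climb

set_propeller: D = 1.786 m, P = 1.128 m (p = P/D = 0.631579); state ← (V=0, rpm=0)
throttle_to(7977): rpm ← 7977
set_airspeed(36.65): V ← 36.65 m/s
final state: V = 36.65 m/s, rpm = 7977 → n = rpm/60 = 132.950000 rev/s
J = V / (n·D) = 36.65 / (132.950000 × 1.786) = 0.154349
regime bands: climb J<0.3158 | cruise [0.3158, 0.6316) | windmill J≥0.6316
J = 0.1543 → climb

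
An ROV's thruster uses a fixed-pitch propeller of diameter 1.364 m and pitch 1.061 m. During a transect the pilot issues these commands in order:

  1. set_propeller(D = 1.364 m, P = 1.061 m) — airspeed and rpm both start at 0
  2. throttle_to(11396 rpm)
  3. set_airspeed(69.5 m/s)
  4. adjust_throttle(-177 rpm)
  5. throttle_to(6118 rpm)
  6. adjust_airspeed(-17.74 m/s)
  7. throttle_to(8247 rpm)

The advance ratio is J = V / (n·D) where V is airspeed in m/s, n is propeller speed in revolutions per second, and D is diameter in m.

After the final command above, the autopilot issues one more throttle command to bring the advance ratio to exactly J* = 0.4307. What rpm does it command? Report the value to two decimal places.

set_propeller: D = 1.364 m, P = 1.061 m (p = P/D = 0.777859); state ← (V=0, rpm=0)
throttle_to(11396): rpm ← 11396
set_airspeed(69.5): V ← 69.5 m/s
adjust_throttle(-177): rpm ← 11396 -177 = 11219
throttle_to(6118): rpm ← 6118
adjust_airspeed(-17.74): V ← 69.5 -17.74 = 51.76 m/s
throttle_to(8247): rpm ← 8247
final state: V = 51.76 m/s, rpm = 8247 → n = rpm/60 = 137.450000 rev/s
target J* = 0.4307; solve J* = V/(n·D) for n: n = V/(J*·D) = 51.76/(0.4307 × 1.364) = 88.105907 rev/s
rpm = 60·n = 5286.354410

rpm = 5286.35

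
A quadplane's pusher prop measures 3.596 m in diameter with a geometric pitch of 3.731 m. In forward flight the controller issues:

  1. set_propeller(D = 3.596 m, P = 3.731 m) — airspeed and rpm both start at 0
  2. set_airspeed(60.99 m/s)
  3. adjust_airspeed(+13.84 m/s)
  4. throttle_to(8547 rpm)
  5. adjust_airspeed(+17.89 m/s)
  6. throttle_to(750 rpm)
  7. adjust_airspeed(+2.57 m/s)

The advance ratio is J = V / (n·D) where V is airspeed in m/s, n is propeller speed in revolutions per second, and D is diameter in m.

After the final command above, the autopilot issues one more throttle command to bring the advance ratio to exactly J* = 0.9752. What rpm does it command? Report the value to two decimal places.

rpm = 1630.37

set_propeller: D = 3.596 m, P = 3.731 m (p = P/D = 1.037542); state ← (V=0, rpm=0)
set_airspeed(60.99): V ← 60.99 m/s
adjust_airspeed(+13.84): V ← 60.99 +13.84 = 74.83 m/s
throttle_to(8547): rpm ← 8547
adjust_airspeed(+17.89): V ← 74.83 +17.89 = 92.72 m/s
throttle_to(750): rpm ← 750
adjust_airspeed(+2.57): V ← 92.72 +2.57 = 95.29 m/s
final state: V = 95.29 m/s, rpm = 750 → n = rpm/60 = 12.500000 rev/s
target J* = 0.9752; solve J* = V/(n·D) for n: n = V/(J*·D) = 95.29/(0.9752 × 3.596) = 27.172772 rev/s
rpm = 60·n = 1630.366345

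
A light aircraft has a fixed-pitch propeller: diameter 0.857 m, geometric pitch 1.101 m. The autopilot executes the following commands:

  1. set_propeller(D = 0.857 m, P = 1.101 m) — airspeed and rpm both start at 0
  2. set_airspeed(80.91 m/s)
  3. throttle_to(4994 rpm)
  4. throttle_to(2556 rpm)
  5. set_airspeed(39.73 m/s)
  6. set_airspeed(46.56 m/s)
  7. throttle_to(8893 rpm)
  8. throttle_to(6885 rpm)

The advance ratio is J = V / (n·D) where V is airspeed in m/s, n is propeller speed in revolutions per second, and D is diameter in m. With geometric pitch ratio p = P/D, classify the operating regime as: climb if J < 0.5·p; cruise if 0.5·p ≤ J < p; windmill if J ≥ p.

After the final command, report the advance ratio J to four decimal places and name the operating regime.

J = 0.4735, regime = climb

set_propeller: D = 0.857 m, P = 1.101 m (p = P/D = 1.284714); state ← (V=0, rpm=0)
set_airspeed(80.91): V ← 80.91 m/s
throttle_to(4994): rpm ← 4994
throttle_to(2556): rpm ← 2556
set_airspeed(39.73): V ← 39.73 m/s
set_airspeed(46.56): V ← 46.56 m/s
throttle_to(8893): rpm ← 8893
throttle_to(6885): rpm ← 6885
final state: V = 46.56 m/s, rpm = 6885 → n = rpm/60 = 114.750000 rev/s
J = V / (n·D) = 46.56 / (114.750000 × 0.857) = 0.473456
regime bands: climb J<0.6424 | cruise [0.6424, 1.2847) | windmill J≥1.2847
J = 0.4735 → climb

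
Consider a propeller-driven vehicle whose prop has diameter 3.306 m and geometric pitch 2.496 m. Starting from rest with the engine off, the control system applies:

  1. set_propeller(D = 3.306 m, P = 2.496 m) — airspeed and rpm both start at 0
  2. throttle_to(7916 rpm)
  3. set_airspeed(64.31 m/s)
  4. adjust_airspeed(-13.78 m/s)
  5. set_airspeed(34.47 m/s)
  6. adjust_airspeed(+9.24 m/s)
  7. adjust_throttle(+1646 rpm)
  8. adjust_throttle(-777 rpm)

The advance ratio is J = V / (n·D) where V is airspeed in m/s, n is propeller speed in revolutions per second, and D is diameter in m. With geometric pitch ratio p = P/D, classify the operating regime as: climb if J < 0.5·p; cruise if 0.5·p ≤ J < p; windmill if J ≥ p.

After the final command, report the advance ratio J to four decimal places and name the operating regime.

J = 0.0903, regime = climb

set_propeller: D = 3.306 m, P = 2.496 m (p = P/D = 0.754991); state ← (V=0, rpm=0)
throttle_to(7916): rpm ← 7916
set_airspeed(64.31): V ← 64.31 m/s
adjust_airspeed(-13.78): V ← 64.31 -13.78 = 50.53 m/s
set_airspeed(34.47): V ← 34.47 m/s
adjust_airspeed(+9.24): V ← 34.47 +9.24 = 43.71 m/s
adjust_throttle(+1646): rpm ← 7916 +1646 = 9562
adjust_throttle(-777): rpm ← 9562 -777 = 8785
final state: V = 43.71 m/s, rpm = 8785 → n = rpm/60 = 146.416667 rev/s
J = V / (n·D) = 43.71 / (146.416667 × 3.306) = 0.090300
regime bands: climb J<0.3775 | cruise [0.3775, 0.7550) | windmill J≥0.7550
J = 0.0903 → climb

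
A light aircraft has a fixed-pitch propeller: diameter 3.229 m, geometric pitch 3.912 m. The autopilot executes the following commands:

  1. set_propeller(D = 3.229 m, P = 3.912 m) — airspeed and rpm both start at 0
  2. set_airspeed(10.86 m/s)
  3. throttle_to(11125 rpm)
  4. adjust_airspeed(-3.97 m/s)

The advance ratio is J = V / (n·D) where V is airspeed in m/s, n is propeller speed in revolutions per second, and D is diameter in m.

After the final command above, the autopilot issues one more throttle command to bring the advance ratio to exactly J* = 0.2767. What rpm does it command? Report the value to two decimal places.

set_propeller: D = 3.229 m, P = 3.912 m (p = P/D = 1.211521); state ← (V=0, rpm=0)
set_airspeed(10.86): V ← 10.86 m/s
throttle_to(11125): rpm ← 11125
adjust_airspeed(-3.97): V ← 10.86 -3.97 = 6.89 m/s
final state: V = 6.89 m/s, rpm = 11125 → n = rpm/60 = 185.416667 rev/s
target J* = 0.2767; solve J* = V/(n·D) for n: n = V/(J*·D) = 6.89/(0.2767 × 3.229) = 7.711556 rev/s
rpm = 60·n = 462.693361

rpm = 462.69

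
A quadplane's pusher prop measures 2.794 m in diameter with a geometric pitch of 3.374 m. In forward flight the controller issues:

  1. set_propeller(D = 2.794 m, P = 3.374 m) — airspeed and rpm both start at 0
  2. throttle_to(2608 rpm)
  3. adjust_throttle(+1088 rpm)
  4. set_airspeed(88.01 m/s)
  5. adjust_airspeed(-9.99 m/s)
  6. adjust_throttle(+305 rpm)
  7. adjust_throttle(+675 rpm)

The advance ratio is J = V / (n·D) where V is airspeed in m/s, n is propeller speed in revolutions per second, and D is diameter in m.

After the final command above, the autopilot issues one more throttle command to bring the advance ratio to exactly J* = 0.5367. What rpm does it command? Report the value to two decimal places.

rpm = 3121.76

set_propeller: D = 2.794 m, P = 3.374 m (p = P/D = 1.207588); state ← (V=0, rpm=0)
throttle_to(2608): rpm ← 2608
adjust_throttle(+1088): rpm ← 2608 +1088 = 3696
set_airspeed(88.01): V ← 88.01 m/s
adjust_airspeed(-9.99): V ← 88.01 -9.99 = 78.02 m/s
adjust_throttle(+305): rpm ← 3696 +305 = 4001
adjust_throttle(+675): rpm ← 4001 +675 = 4676
final state: V = 78.02 m/s, rpm = 4676 → n = rpm/60 = 77.933333 rev/s
target J* = 0.5367; solve J* = V/(n·D) for n: n = V/(J*·D) = 78.02/(0.5367 × 2.794) = 52.029296 rev/s
rpm = 60·n = 3121.757755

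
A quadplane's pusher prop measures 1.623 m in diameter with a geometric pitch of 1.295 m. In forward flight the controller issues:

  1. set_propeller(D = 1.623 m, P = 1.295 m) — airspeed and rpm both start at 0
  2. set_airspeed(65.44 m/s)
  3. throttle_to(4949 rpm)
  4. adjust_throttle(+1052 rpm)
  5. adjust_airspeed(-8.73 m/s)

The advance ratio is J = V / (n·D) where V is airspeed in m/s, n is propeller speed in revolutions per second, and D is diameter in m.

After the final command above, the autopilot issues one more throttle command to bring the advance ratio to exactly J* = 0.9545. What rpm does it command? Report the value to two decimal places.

rpm = 2196.43

set_propeller: D = 1.623 m, P = 1.295 m (p = P/D = 0.797905); state ← (V=0, rpm=0)
set_airspeed(65.44): V ← 65.44 m/s
throttle_to(4949): rpm ← 4949
adjust_throttle(+1052): rpm ← 4949 +1052 = 6001
adjust_airspeed(-8.73): V ← 65.44 -8.73 = 56.71 m/s
final state: V = 56.71 m/s, rpm = 6001 → n = rpm/60 = 100.016667 rev/s
target J* = 0.9545; solve J* = V/(n·D) for n: n = V/(J*·D) = 56.71/(0.9545 × 1.623) = 36.607089 rev/s
rpm = 60·n = 2196.425338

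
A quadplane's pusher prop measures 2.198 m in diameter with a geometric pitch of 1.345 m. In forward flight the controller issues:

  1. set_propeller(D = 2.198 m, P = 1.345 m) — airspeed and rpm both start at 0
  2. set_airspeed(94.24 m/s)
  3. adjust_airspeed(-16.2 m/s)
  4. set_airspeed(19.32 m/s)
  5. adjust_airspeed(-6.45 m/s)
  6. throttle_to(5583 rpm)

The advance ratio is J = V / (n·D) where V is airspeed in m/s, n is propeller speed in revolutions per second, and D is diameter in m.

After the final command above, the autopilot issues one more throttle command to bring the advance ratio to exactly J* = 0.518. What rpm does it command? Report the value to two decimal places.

rpm = 678.22

set_propeller: D = 2.198 m, P = 1.345 m (p = P/D = 0.611920); state ← (V=0, rpm=0)
set_airspeed(94.24): V ← 94.24 m/s
adjust_airspeed(-16.2): V ← 94.24 -16.2 = 78.04 m/s
set_airspeed(19.32): V ← 19.32 m/s
adjust_airspeed(-6.45): V ← 19.32 -6.45 = 12.87 m/s
throttle_to(5583): rpm ← 5583
final state: V = 12.87 m/s, rpm = 5583 → n = rpm/60 = 93.050000 rev/s
target J* = 0.518; solve J* = V/(n·D) for n: n = V/(J*·D) = 12.87/(0.518 × 2.198) = 11.303712 rev/s
rpm = 60·n = 678.222744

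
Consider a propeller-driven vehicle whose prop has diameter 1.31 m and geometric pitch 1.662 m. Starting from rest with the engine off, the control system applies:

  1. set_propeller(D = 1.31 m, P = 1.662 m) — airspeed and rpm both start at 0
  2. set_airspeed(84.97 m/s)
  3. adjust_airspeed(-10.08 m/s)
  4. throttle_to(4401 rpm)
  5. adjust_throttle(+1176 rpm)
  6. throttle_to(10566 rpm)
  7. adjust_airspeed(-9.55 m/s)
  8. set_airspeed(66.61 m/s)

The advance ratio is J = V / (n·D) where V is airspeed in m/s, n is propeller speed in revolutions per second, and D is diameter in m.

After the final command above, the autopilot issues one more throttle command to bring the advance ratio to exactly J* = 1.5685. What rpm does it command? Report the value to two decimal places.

set_propeller: D = 1.31 m, P = 1.662 m (p = P/D = 1.268702); state ← (V=0, rpm=0)
set_airspeed(84.97): V ← 84.97 m/s
adjust_airspeed(-10.08): V ← 84.97 -10.08 = 74.89 m/s
throttle_to(4401): rpm ← 4401
adjust_throttle(+1176): rpm ← 4401 +1176 = 5577
throttle_to(10566): rpm ← 10566
adjust_airspeed(-9.55): V ← 74.89 -9.55 = 65.34 m/s
set_airspeed(66.61): V ← 66.61 m/s
final state: V = 66.61 m/s, rpm = 10566 → n = rpm/60 = 176.100000 rev/s
target J* = 1.5685; solve J* = V/(n·D) for n: n = V/(J*·D) = 66.61/(1.5685 × 1.31) = 32.417806 rev/s
rpm = 60·n = 1945.068342

rpm = 1945.07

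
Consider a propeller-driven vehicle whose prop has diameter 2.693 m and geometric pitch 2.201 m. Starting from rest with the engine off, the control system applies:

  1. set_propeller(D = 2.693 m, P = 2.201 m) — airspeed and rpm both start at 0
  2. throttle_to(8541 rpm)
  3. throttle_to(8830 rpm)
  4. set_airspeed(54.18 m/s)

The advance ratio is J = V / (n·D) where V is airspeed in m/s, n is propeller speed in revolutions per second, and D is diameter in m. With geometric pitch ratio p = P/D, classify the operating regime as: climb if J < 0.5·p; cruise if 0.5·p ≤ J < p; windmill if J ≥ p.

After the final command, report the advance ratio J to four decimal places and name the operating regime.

J = 0.1367, regime = climb

set_propeller: D = 2.693 m, P = 2.201 m (p = P/D = 0.817304); state ← (V=0, rpm=0)
throttle_to(8541): rpm ← 8541
throttle_to(8830): rpm ← 8830
set_airspeed(54.18): V ← 54.18 m/s
final state: V = 54.18 m/s, rpm = 8830 → n = rpm/60 = 147.166667 rev/s
J = V / (n·D) = 54.18 / (147.166667 × 2.693) = 0.136708
regime bands: climb J<0.4087 | cruise [0.4087, 0.8173) | windmill J≥0.8173
J = 0.1367 → climb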